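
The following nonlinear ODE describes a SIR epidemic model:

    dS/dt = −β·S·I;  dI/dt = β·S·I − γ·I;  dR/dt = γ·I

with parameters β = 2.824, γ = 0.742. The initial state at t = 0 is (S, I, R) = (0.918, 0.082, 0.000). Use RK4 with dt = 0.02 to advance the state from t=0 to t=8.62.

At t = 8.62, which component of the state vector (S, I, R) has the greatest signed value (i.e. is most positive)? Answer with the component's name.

t=0.000: state=(0.918, 0.082, 0.000)
step 1 (dt=0.02): k1=(-0.213, 0.152, 0.061), k2=(-0.216, 0.154, 0.062), k3=(-0.216, 0.154, 0.062), k4=(-0.220, 0.156, 0.063); state += dt/6·(k1+2k2+2k3+k4)
t=0.020: state=(0.914, 0.085, 0.001)
t=0.040: state=(0.909, 0.088, 0.003)
t=0.060: state=(0.905, 0.092, 0.004)
continuing one RK4 step at a time; state shown every 25 steps (Δt=0.5):
t=0.500: state=(0.764, 0.188, 0.048)
t=1.000: state=(0.532, 0.325, 0.144)
t=1.500: state=(0.314, 0.404, 0.282)
t=2.000: state=(0.178, 0.391, 0.432)
t=2.500: state=(0.107, 0.328, 0.566)
t=3.000: state=(0.071, 0.256, 0.674)
t=3.500: state=(0.052, 0.192, 0.756)
t=4.000: state=(0.041, 0.141, 0.818)
t=4.500: state=(0.034, 0.103, 0.863)
t=5.000: state=(0.030, 0.074, 0.895)
t=5.500: state=(0.028, 0.053, 0.919)
t=6.000: state=(0.026, 0.038, 0.936)
t=6.500: state=(0.025, 0.027, 0.948)
t=7.000: state=(0.024, 0.020, 0.956)
t=7.500: state=(0.024, 0.014, 0.963)
t=8.000: state=(0.023, 0.010, 0.967)
t=8.500: state=(0.023, 0.007, 0.970)
t=8.620: state=(0.023, 0.007, 0.971)
compare at T: S=0.023, I=0.007, R=0.971

largest component: R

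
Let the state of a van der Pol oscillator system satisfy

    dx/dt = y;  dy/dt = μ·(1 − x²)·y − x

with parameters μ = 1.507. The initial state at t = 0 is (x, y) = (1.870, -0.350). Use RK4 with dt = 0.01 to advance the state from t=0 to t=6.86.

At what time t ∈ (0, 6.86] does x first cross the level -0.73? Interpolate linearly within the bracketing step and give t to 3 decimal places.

t=0.000: state=(1.870, -0.350)
step 1 (dt=0.01): k1=(-0.350, -0.553), k2=(-0.353, -0.544), k3=(-0.353, -0.545), k4=(-0.355, -0.536); state += dt/6·(k1+2k2+2k3+k4)
t=0.010: state=(1.866, -0.355)
t=0.020: state=(1.863, -0.361)
t=0.030: state=(1.859, -0.366)
continuing one RK4 step at a time; state shown every 25 steps (Δt=0.25):
t=0.250: state=(1.769, -0.452)
t=0.500: state=(1.646, -0.526)
t=0.750: state=(1.505, -0.605)
t=1.000: state=(1.342, -0.708)
t=1.250: state=(1.147, -0.858)
t=1.500: state=(0.906, -1.095)
t=1.750: state=(0.587, -1.492)
t=2.000: state=(0.136, -2.164)
t=2.250: state=(-0.515, -3.034)
t=2.310: state=(-0.702, -3.174)
next step: t=2.320: state=(-0.734, -3.190) — x has crossed -0.73
linear interpolation between t=2.310 (-0.70171) and t=2.320 (-0.73353) → t≈2.319

t = 2.319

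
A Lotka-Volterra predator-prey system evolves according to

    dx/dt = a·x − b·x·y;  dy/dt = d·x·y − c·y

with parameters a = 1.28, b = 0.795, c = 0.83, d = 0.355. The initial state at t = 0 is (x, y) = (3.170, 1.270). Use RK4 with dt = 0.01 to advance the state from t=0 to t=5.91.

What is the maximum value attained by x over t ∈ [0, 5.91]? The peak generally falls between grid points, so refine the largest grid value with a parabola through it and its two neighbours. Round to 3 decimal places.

max x = 3.486

t=0.000: state=(3.170, 1.270)
step 1 (dt=0.01): k1=(0.857, 0.375), k2=(0.853, 0.378), k3=(0.853, 0.378), k4=(0.850, 0.380); state += dt/6·(k1+2k2+2k3+k4)
t=0.010: state=(3.179, 1.274)
t=0.020: state=(3.187, 1.278)
t=0.030: state=(3.195, 1.281)
continuing one RK4 step at a time; state shown every 20 steps (Δt=0.2):
t=0.200: state=(3.324, 1.355)
t=0.400: state=(3.434, 1.459)
t=0.600: state=(3.484, 1.581)
t=0.800: state=(3.464, 1.715)
t=1.000: state=(3.370, 1.852)
t=1.200: state=(3.209, 1.982)
t=1.400: state=(2.997, 2.093)
t=1.600: state=(2.756, 2.175)
t=1.800: state=(2.509, 2.221)
t=2.000: state=(2.274, 2.229)
t=2.200: state=(2.065, 2.202)
t=2.400: state=(1.887, 2.146)
t=2.600: state=(1.743, 2.067)
t=2.800: state=(1.633, 1.974)
t=3.000: state=(1.554, 1.872)
t=3.200: state=(1.503, 1.767)
t=3.400: state=(1.478, 1.663)
t=3.600: state=(1.477, 1.565)
t=3.800: state=(1.499, 1.473)
t=4.000: state=(1.543, 1.390)
t=4.200: state=(1.607, 1.316)
t=4.400: state=(1.693, 1.253)
t=4.600: state=(1.799, 1.201)
t=4.800: state=(1.926, 1.161)
t=5.000: state=(2.074, 1.134)
t=5.200: state=(2.240, 1.119)
t=5.400: state=(2.422, 1.119)
t=5.600: state=(2.617, 1.133)
t=5.800: state=(2.817, 1.164)
t=5.910: state=(2.926, 1.188)
largest grid value and its neighbours: x(0.630)=3.48604, x(0.640)=3.48621, x(0.650)=3.48621
parabola through these three points peaks at t≈0.645 with x≈3.48624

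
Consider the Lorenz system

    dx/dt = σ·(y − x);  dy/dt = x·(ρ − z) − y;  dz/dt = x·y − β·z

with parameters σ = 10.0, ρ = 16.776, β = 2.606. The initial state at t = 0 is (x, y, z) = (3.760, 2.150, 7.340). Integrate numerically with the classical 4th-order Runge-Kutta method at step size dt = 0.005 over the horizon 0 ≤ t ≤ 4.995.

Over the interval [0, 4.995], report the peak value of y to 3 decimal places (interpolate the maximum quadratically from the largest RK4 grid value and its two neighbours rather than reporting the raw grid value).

max y = 12.461

t=0.000: state=(3.760, 2.150, 7.340)
step 1 (dt=0.005): k1=(-16.100, 33.329, -11.044), k2=(-14.864, 32.969, -10.749), k3=(-14.904, 32.996, -10.747), k4=(-13.705, 32.659, -10.456); state += dt/6·(k1+2k2+2k3+k4)
t=0.005: state=(3.686, 2.315, 7.286)
t=0.010: state=(3.623, 2.477, 7.235)
t=0.015: state=(3.571, 2.636, 7.187)
continuing one RK4 step at a time; state shown every 40 steps (Δt=0.2):
t=0.200: state=(6.135, 9.117, 8.474)
t=0.400: state=(10.672, 9.685, 21.551)
t=0.600: state=(4.123, 1.361, 18.122)
t=0.800: state=(1.939, 2.020, 11.322)
t=1.000: state=(3.541, 5.133, 8.162)
t=1.200: state=(8.520, 11.357, 13.281)
t=1.400: state=(8.375, 5.109, 21.758)
t=1.600: state=(3.085, 1.924, 15.128)
t=1.800: state=(2.976, 3.793, 10.142)
t=2.000: state=(6.281, 8.743, 10.592)
t=2.200: state=(9.631, 8.957, 20.032)
t=2.400: state=(4.915, 2.714, 17.841)
t=2.600: state=(3.198, 3.452, 12.151)
t=2.800: state=(5.340, 7.192, 10.668)
t=3.000: state=(9.065, 9.842, 17.452)
t=3.200: state=(6.342, 4.007, 19.021)
t=3.400: state=(3.733, 3.548, 13.674)
t=3.600: state=(5.067, 6.490, 11.398)
t=3.800: state=(8.360, 9.495, 16.066)
t=4.000: state=(7.047, 5.101, 19.105)
t=4.200: state=(4.301, 3.854, 14.658)
t=4.400: state=(5.095, 6.217, 12.176)
t=4.600: state=(7.861, 8.959, 15.533)
t=4.800: state=(7.267, 5.765, 18.733)
t=4.995: state=(4.804, 4.215, 15.318)
largest grid value and its neighbours: y(0.310)=12.44791, y(0.315)=12.46092, y(0.320)=12.45475
parabola through these three points peaks at t≈0.316 with y≈12.46123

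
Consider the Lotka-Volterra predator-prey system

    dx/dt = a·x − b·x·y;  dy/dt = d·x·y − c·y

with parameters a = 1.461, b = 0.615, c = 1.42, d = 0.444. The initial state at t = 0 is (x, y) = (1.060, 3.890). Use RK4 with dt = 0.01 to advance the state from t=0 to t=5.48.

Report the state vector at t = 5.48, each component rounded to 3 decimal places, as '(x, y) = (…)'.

(x, y) = (0.883, 1.927)

t=0.000: state=(1.060, 3.890)
step 1 (dt=0.01): k1=(-0.987, -3.693), k2=(-0.971, -3.684), k3=(-0.971, -3.684), k4=(-0.954, -3.675); state += dt/6·(k1+2k2+2k3+k4)
t=0.010: state=(1.050, 3.853)
t=0.020: state=(1.041, 3.817)
t=0.030: state=(1.032, 3.780)
continuing one RK4 step at a time; state shown every 20 steps (Δt=0.2):
t=0.200: state=(0.919, 3.195)
t=0.400: state=(0.863, 2.602)
t=0.600: state=(0.866, 2.114)
t=0.800: state=(0.917, 1.722)
t=1.000: state=(1.013, 1.411)
t=1.200: state=(1.159, 1.170)
t=1.400: state=(1.360, 0.984)
t=1.600: state=(1.629, 0.846)
t=1.800: state=(1.979, 0.747)
t=2.000: state=(2.428, 0.683)
t=2.200: state=(2.996, 0.653)
t=2.400: state=(3.703, 0.662)
t=2.600: state=(4.559, 0.718)
t=2.800: state=(5.551, 0.846)
t=3.000: state=(6.610, 1.093)
t=3.200: state=(7.548, 1.545)
t=3.400: state=(7.997, 2.332)
t=3.600: state=(7.500, 3.522)
t=3.800: state=(5.993, 4.855)
t=4.000: state=(4.155, 5.730)
t=4.200: state=(2.713, 5.826)
t=4.400: state=(1.821, 5.345)
t=4.600: state=(1.320, 4.615)
t=4.800: state=(1.051, 3.855)
t=5.000: state=(0.915, 3.164)
t=5.200: state=(0.862, 2.576)
t=5.400: state=(0.867, 2.093)
t=5.480: state=(0.883, 1.927)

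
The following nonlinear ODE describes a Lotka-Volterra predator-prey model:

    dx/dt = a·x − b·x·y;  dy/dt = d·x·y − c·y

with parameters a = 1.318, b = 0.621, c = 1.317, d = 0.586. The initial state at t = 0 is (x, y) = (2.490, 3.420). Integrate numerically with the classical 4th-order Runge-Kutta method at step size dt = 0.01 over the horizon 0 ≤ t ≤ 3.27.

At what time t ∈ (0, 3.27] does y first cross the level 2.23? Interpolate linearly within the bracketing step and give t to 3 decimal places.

t=0.000: state=(2.490, 3.420)
step 1 (dt=0.01): k1=(-2.006, 0.486), k2=(-2.002, 0.466), k3=(-2.002, 0.466), k4=(-1.998, 0.447); state += dt/6·(k1+2k2+2k3+k4)
t=0.010: state=(2.470, 3.425)
t=0.020: state=(2.450, 3.429)
t=0.030: state=(2.430, 3.433)
continuing one RK4 step at a time; state shown every 20 steps (Δt=0.2):
t=0.200: state=(2.113, 3.440)
t=0.400: state=(1.805, 3.323)
t=0.600: state=(1.575, 3.111)
t=0.800: state=(1.415, 2.846)
t=1.000: state=(1.316, 2.565)
t=1.200: state=(1.267, 2.293)
t=1.240: state=(1.263, 2.240)
next step: t=1.250: state=(1.262, 2.228) — y has crossed 2.23
linear interpolation between t=1.240 (2.24044) and t=1.250 (2.22755) → t≈1.248

t = 1.248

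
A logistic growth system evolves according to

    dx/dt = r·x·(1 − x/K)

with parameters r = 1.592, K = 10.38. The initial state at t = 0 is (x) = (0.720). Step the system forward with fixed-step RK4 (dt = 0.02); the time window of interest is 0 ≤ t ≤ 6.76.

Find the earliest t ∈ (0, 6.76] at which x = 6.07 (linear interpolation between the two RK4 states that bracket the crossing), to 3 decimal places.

t = 1.846

t=0.000: state=(0.720)
step 1 (dt=0.02): k1=(1.067), k2=(1.081), k3=(1.082), k4=(1.096); state += dt/6·(k1+2k2+2k3+k4)
t=0.020: state=(0.742)
t=0.040: state=(0.764)
t=0.060: state=(0.787)
continuing one RK4 step at a time; state shown every 25 steps (Δt=0.5):
t=0.500: state=(1.472)
t=1.000: state=(2.782)
t=1.500: state=(4.651)
t=1.840: state=(6.046)
next step: t=1.860: state=(6.126) — x has crossed 6.07
linear interpolation between t=1.840 (6.04569) and t=1.860 (6.12585) → t≈1.846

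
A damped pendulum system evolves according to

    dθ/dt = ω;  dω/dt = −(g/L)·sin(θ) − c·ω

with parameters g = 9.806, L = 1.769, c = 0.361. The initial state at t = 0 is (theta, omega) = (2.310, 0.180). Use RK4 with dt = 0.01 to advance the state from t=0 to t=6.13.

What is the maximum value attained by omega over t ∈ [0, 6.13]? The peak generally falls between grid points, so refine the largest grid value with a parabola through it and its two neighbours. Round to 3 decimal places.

max omega = 2.899

t=0.000: state=(2.310, 0.180)
step 1 (dt=0.01): k1=(0.180, -4.161), k2=(0.159, -4.151), k3=(0.159, -4.151), k4=(0.138, -4.141); state += dt/6·(k1+2k2+2k3+k4)
t=0.010: state=(2.312, 0.138)
t=0.020: state=(2.313, 0.097)
t=0.030: state=(2.314, 0.056)
continuing one RK4 step at a time; state shown every 20 steps (Δt=0.2):
t=0.200: state=(2.265, -0.630)
t=0.400: state=(2.056, -1.466)
t=0.600: state=(1.673, -2.377)
t=0.800: state=(1.107, -3.252)
t=1.000: state=(0.398, -3.744)
t=1.200: state=(-0.340, -3.504)
t=1.400: state=(-0.959, -2.608)
t=1.600: state=(-1.366, -1.442)
t=1.800: state=(-1.537, -0.279)
t=2.000: state=(-1.482, 0.809)
t=2.200: state=(-1.220, 1.797)
t=2.400: state=(-0.778, 2.570)
t=2.600: state=(-0.221, 2.898)
t=2.800: state=(0.341, 2.625)
t=3.000: state=(0.795, 1.858)
t=3.200: state=(1.069, 0.861)
t=3.400: state=(1.138, -0.162)
t=3.600: state=(1.010, -1.098)
t=3.800: state=(0.712, -1.837)
t=4.000: state=(0.298, -2.227)
t=4.200: state=(-0.147, -2.147)
t=4.400: state=(-0.531, -1.633)
t=4.600: state=(-0.783, -0.856)
t=4.800: state=(-0.868, 0.000)
t=5.000: state=(-0.787, 0.797)
t=5.200: state=(-0.562, 1.415)
t=5.400: state=(-0.241, 1.735)
t=5.600: state=(0.107, 1.682)
t=5.800: state=(0.409, 1.284)
t=6.000: state=(0.606, 0.665)
t=6.130: state=(0.664, 0.214)
largest grid value and its neighbours: omega(2.600)=2.89824, omega(2.610)=2.89916, omega(2.620)=2.89851
parabola through these three points peaks at t≈2.611 with omega≈2.89917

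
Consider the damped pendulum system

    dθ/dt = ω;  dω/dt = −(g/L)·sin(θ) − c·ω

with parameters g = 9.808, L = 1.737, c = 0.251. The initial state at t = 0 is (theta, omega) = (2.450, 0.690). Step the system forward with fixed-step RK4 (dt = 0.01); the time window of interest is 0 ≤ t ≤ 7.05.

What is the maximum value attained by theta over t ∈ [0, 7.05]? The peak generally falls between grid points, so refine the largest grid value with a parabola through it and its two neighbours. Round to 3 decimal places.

max theta = 2.517

t=0.000: state=(2.450, 0.690)
step 1 (dt=0.01): k1=(0.690, -3.774), k2=(0.671, -3.755), k3=(0.671, -3.755), k4=(0.652, -3.736); state += dt/6·(k1+2k2+2k3+k4)
t=0.010: state=(2.457, 0.652)
t=0.020: state=(2.463, 0.615)
t=0.030: state=(2.469, 0.578)
continuing one RK4 step at a time; state shown every 25 steps (Δt=0.25):
t=0.250: state=(2.512, -0.171)
t=0.500: state=(2.365, -1.027)
t=0.750: state=(1.983, -2.069)
t=1.000: state=(1.314, -3.280)
t=1.250: state=(0.376, -4.077)
t=1.500: state=(-0.618, -3.652)
t=1.750: state=(-1.370, -2.286)
t=2.000: state=(-1.752, -0.788)
t=2.250: state=(-1.774, 0.595)
t=2.500: state=(-1.459, 1.918)
t=2.750: state=(-0.831, 3.038)
t=3.000: state=(-0.004, 3.396)
t=3.250: state=(0.773, 2.665)
t=3.500: state=(1.278, 1.324)
t=3.750: state=(1.430, -0.100)
t=4.000: state=(1.236, -1.429)
t=4.250: state=(0.737, -2.486)
t=4.500: state=(0.051, -2.854)
t=4.750: state=(-0.610, -2.290)
t=5.000: state=(-1.044, -1.127)
t=5.250: state=(-1.163, 0.179)
t=5.500: state=(-0.964, 1.377)
t=5.750: state=(-0.503, 2.217)
t=6.000: state=(0.086, 2.361)
t=6.250: state=(0.612, 1.735)
t=6.500: state=(0.916, 0.663)
t=6.750: state=(0.937, -0.491)
t=7.000: state=(0.686, -1.468)
t=7.050: state=(0.608, -1.619)
largest grid value and its neighbours: theta(0.190)=2.51663, theta(0.200)=2.51672, theta(0.210)=2.51649
parabola through these three points peaks at t≈0.198 with theta≈2.51673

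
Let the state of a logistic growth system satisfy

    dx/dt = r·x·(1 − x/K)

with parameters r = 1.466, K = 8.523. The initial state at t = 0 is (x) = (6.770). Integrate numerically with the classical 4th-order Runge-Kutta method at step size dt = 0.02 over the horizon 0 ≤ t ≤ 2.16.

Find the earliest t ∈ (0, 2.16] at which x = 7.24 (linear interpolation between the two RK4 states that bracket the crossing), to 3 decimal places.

t = 0.259

t=0.000: state=(6.770)
step 1 (dt=0.02): k1=(2.041), k2=(2.024), k3=(2.024), k4=(2.006); state += dt/6·(k1+2k2+2k3+k4)
t=0.020: state=(6.810)
t=0.040: state=(6.850)
t=0.060: state=(6.889)
continuing one RK4 step at a time; state shown every 5 steps (Δt=0.1):
t=0.100: state=(6.965)
t=0.200: state=(7.143)
t=0.240: state=(7.210)
next step: t=0.260: state=(7.242) — x has crossed 7.24
linear interpolation between t=0.240 (7.20984) and t=0.260 (7.24208) → t≈0.259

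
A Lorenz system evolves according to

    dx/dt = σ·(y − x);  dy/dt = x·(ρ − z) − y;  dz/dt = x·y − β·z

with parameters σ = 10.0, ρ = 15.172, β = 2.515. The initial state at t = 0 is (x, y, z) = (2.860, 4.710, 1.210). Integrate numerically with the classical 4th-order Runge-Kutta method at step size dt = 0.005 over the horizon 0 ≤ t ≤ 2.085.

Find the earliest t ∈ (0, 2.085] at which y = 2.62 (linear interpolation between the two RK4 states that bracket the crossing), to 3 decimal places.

t=0.000: state=(2.860, 4.710, 1.210)
step 1 (dt=0.005): k1=(18.500, 35.221, 10.427), k2=(18.918, 35.703, 10.836), k3=(18.920, 35.714, 10.842), k4=(19.340, 36.203, 11.264); state += dt/6·(k1+2k2+2k3+k4)
t=0.005: state=(2.955, 4.889, 1.264)
t=0.010: state=(3.053, 5.072, 1.323)
t=0.015: state=(3.156, 5.261, 1.386)
continuing one RK4 step at a time; state shown every 20 steps (Δt=0.1):
t=0.100: state=(5.607, 9.298, 3.566)
t=0.200: state=(9.921, 14.244, 11.288)
t=0.300: state=(11.919, 10.465, 22.237)
t=0.380: state=(8.683, 2.957, 23.238)
next step: t=0.385: state=(8.395, 2.602, 23.065) — y has crossed 2.62
linear interpolation between t=0.380 (2.95671) and t=0.385 (2.60204) → t≈0.385

t = 0.385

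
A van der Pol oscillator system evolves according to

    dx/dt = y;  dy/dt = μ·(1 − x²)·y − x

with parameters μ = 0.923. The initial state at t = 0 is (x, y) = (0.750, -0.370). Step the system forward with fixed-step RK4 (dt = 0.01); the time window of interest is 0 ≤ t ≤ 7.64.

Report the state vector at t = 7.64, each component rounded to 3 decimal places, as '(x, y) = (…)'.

(x, y) = (-0.617, -2.564)

t=0.000: state=(0.750, -0.370)
step 1 (dt=0.01): k1=(-0.370, -0.899), k2=(-0.374, -0.900), k3=(-0.375, -0.900), k4=(-0.379, -0.901); state += dt/6·(k1+2k2+2k3+k4)
t=0.010: state=(0.746, -0.379)
t=0.020: state=(0.742, -0.388)
t=0.030: state=(0.738, -0.397)
continuing one RK4 step at a time; state shown every 25 steps (Δt=0.25):
t=0.250: state=(0.629, -0.602)
t=0.500: state=(0.447, -0.857)
t=0.750: state=(0.198, -1.144)
t=1.000: state=(-0.127, -1.451)
t=1.250: state=(-0.523, -1.693)
t=1.500: state=(-0.952, -1.683)
t=1.750: state=(-1.331, -1.286)
t=2.000: state=(-1.576, -0.666)
t=2.250: state=(-1.670, -0.115)
t=2.500: state=(-1.648, 0.266)
t=2.750: state=(-1.548, 0.523)
t=3.000: state=(-1.392, 0.723)
t=3.250: state=(-1.186, 0.921)
t=3.500: state=(-0.928, 1.157)
t=3.750: state=(-0.601, 1.472)
t=4.000: state=(-0.183, 1.894)
t=4.250: state=(0.349, 2.352)
t=4.500: state=(0.967, 2.493)
t=4.750: state=(1.529, 1.874)
t=5.000: state=(1.869, 0.848)
t=5.250: state=(1.978, 0.092)
t=5.500: state=(1.945, -0.313)
t=5.750: state=(1.837, -0.531)
t=6.000: state=(1.685, -0.677)
t=6.250: state=(1.500, -0.812)
t=6.500: state=(1.278, -0.969)
t=6.750: state=(1.011, -1.178)
t=7.000: state=(0.681, -1.475)
t=7.250: state=(0.263, -1.890)
t=7.500: state=(-0.270, -2.372)
t=7.640: state=(-0.617, -2.564)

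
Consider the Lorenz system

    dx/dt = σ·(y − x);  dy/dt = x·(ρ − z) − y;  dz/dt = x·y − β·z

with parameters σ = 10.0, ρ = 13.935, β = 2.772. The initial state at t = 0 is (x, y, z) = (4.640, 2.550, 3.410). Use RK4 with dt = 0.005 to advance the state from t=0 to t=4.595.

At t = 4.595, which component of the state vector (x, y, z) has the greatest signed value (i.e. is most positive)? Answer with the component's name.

largest component: z

t=0.000: state=(4.640, 2.550, 3.410)
step 1 (dt=0.005): k1=(-20.900, 46.286, 2.379), k2=(-19.220, 45.593, 2.761), k3=(-19.280, 45.635, 2.761), k4=(-17.654, 44.981, 3.132); state += dt/6·(k1+2k2+2k3+k4)
t=0.005: state=(4.544, 2.778, 3.424)
t=0.010: state=(4.463, 3.000, 3.441)
t=0.015: state=(4.397, 3.217, 3.462)
continuing one RK4 step at a time; state shown every 40 steps (Δt=0.2):
t=0.200: state=(7.394, 10.465, 8.000)
t=0.400: state=(9.351, 6.665, 19.495)
t=0.600: state=(3.153, 1.304, 13.979)
t=0.800: state=(1.932, 2.166, 8.559)
t=1.000: state=(3.554, 5.004, 6.379)
t=1.200: state=(7.716, 9.973, 10.728)
t=1.400: state=(8.089, 5.840, 17.871)
t=1.600: state=(3.715, 2.494, 13.262)
t=1.800: state=(3.243, 3.789, 9.081)
t=2.000: state=(5.553, 7.239, 8.976)
t=2.200: state=(8.306, 8.555, 14.854)
t=2.400: state=(5.912, 4.154, 15.507)
t=2.600: state=(3.914, 3.751, 11.441)
t=2.800: state=(4.888, 5.922, 9.727)
t=3.000: state=(7.250, 8.157, 12.667)
t=3.200: state=(6.917, 5.783, 15.469)
t=3.400: state=(4.797, 4.201, 12.940)
t=3.600: state=(4.830, 5.383, 10.767)
t=3.800: state=(6.475, 7.332, 11.902)
t=4.000: state=(7.035, 6.582, 14.614)
t=4.200: state=(5.512, 4.815, 13.666)
t=4.400: state=(5.013, 5.220, 11.656)
t=4.595: state=(5.996, 6.658, 11.754)
compare at T: x=5.996, y=6.658, z=11.754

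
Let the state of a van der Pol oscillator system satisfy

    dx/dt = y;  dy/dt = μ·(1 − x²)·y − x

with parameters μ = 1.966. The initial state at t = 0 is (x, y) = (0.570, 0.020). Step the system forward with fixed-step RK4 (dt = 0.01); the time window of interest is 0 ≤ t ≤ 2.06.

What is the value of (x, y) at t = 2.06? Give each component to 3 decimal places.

(x, y) = (-1.751, -0.452)

t=0.000: state=(0.570, 0.020)
step 1 (dt=0.01): k1=(0.020, -0.543), k2=(0.017, -0.547), k3=(0.017, -0.547), k4=(0.015, -0.551); state += dt/6·(k1+2k2+2k3+k4)
t=0.010: state=(0.570, 0.015)
t=0.020: state=(0.570, 0.009)
t=0.030: state=(0.570, 0.003)
continuing one RK4 step at a time; state shown every 10 steps (Δt=0.1):
t=0.100: state=(0.569, -0.038)
t=0.200: state=(0.562, -0.104)
t=0.300: state=(0.548, -0.179)
t=0.400: state=(0.526, -0.263)
t=0.500: state=(0.495, -0.360)
t=0.600: state=(0.454, -0.470)
t=0.700: state=(0.400, -0.599)
t=0.800: state=(0.333, -0.750)
t=0.900: state=(0.249, -0.930)
t=1.000: state=(0.146, -1.145)
t=1.100: state=(0.019, -1.401)
t=1.200: state=(-0.136, -1.697)
t=1.300: state=(-0.321, -2.020)
t=1.400: state=(-0.539, -2.324)
t=1.500: state=(-0.783, -2.526)
t=1.600: state=(-1.037, -2.518)
t=1.700: state=(-1.277, -2.240)
t=1.800: state=(-1.478, -1.747)
t=1.900: state=(-1.624, -1.186)
t=2.000: state=(-1.717, -0.691)
t=2.060: state=(-1.751, -0.452)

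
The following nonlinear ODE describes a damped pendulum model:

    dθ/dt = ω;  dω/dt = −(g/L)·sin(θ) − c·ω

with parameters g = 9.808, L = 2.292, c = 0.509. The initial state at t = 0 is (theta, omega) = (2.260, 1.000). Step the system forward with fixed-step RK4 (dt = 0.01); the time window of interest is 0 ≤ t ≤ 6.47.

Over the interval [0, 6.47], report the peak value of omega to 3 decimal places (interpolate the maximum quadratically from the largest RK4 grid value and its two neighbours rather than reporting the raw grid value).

max omega = 2.058

t=0.000: state=(2.260, 1.000)
step 1 (dt=0.01): k1=(1.000, -3.812), k2=(0.981, -3.788), k3=(0.981, -3.788), k4=(0.962, -3.765); state += dt/6·(k1+2k2+2k3+k4)
t=0.010: state=(2.270, 0.962)
t=0.020: state=(2.279, 0.925)
t=0.030: state=(2.288, 0.888)
continuing one RK4 step at a time; state shown every 25 steps (Δt=0.25):
t=0.250: state=(2.401, 0.166)
t=0.500: state=(2.354, -0.538)
t=0.750: state=(2.131, -1.251)
t=1.000: state=(1.722, -2.032)
t=1.250: state=(1.118, -2.769)
t=1.500: state=(0.371, -3.102)
t=1.750: state=(-0.371, -2.716)
t=2.000: state=(-0.939, -1.767)
t=2.250: state=(-1.242, -0.657)
t=2.500: state=(-1.274, 0.384)
t=2.750: state=(-1.063, 1.267)
t=3.000: state=(-0.662, 1.879)
t=3.250: state=(-0.161, 2.050)
t=3.500: state=(0.320, 1.714)
t=3.750: state=(0.666, 1.020)
t=4.000: state=(0.820, 0.206)
t=4.250: state=(0.774, -0.548)
t=4.500: state=(0.562, -1.111)
t=4.750: state=(0.244, -1.373)
t=5.000: state=(-0.094, -1.278)
t=5.250: state=(-0.370, -0.884)
t=5.500: state=(-0.523, -0.333)
t=5.750: state=(-0.536, 0.224)
t=6.000: state=(-0.421, 0.667)
t=6.250: state=(-0.219, 0.905)
t=6.470: state=(-0.016, 0.912)
largest grid value and its neighbours: omega(3.200)=2.05775, omega(3.210)=2.05799, omega(3.220)=2.05737
parabola through these three points peaks at t≈3.208 with omega≈2.05801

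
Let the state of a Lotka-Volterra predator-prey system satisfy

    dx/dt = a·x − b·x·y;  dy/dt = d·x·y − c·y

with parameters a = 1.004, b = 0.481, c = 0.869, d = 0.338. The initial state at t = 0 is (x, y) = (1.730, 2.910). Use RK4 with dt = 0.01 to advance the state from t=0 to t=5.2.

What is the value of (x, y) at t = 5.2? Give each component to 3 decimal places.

t=0.000: state=(1.730, 2.910)
step 1 (dt=0.01): k1=(-0.685, -0.827), k2=(-0.680, -0.829), k3=(-0.680, -0.829), k4=(-0.675, -0.832); state += dt/6·(k1+2k2+2k3+k4)
t=0.010: state=(1.723, 2.902)
t=0.020: state=(1.716, 2.893)
t=0.030: state=(1.710, 2.885)
continuing one RK4 step at a time; state shown every 20 steps (Δt=0.2):
t=0.200: state=(1.612, 2.738)
t=0.400: state=(1.527, 2.558)
t=0.600: state=(1.472, 2.379)
t=0.800: state=(1.443, 2.206)
t=1.000: state=(1.438, 2.044)
t=1.200: state=(1.455, 1.894)
t=1.400: state=(1.492, 1.758)
t=1.600: state=(1.549, 1.637)
t=1.800: state=(1.626, 1.532)
t=2.000: state=(1.723, 1.442)
t=2.200: state=(1.840, 1.367)
t=2.400: state=(1.979, 1.307)
t=2.600: state=(2.138, 1.262)
t=2.800: state=(2.318, 1.233)
t=3.000: state=(2.518, 1.220)
t=3.200: state=(2.737, 1.225)
t=3.400: state=(2.971, 1.248)
t=3.600: state=(3.214, 1.293)
t=3.800: state=(3.459, 1.362)
t=4.000: state=(3.693, 1.458)
t=4.200: state=(3.901, 1.584)
t=4.400: state=(4.064, 1.743)
t=4.600: state=(4.163, 1.935)
t=4.800: state=(4.181, 2.158)
t=5.000: state=(4.105, 2.401)
t=5.200: state=(3.935, 2.649)

(x, y) = (3.935, 2.649)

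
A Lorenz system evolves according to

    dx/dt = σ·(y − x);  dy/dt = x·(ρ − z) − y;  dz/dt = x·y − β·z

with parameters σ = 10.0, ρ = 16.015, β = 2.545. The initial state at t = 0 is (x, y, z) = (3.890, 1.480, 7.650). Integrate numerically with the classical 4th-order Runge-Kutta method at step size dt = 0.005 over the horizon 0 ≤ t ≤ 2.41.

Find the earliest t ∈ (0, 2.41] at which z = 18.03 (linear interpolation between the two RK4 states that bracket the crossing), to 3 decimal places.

t=0.000: state=(3.890, 1.480, 7.650)
step 1 (dt=0.005): k1=(-24.100, 31.060, -13.712), k2=(-22.721, 30.609, -13.417), k3=(-22.767, 30.637, -13.417), k4=(-21.430, 30.208, -13.131); state += dt/6·(k1+2k2+2k3+k4)
t=0.005: state=(3.776, 1.633, 7.583)
t=0.010: state=(3.675, 1.782, 7.519)
t=0.015: state=(3.587, 1.928, 7.457)
continuing one RK4 step at a time; state shown every 20 steps (Δt=0.1):
t=0.100: state=(3.379, 4.186, 6.790)
t=0.200: state=(4.990, 7.307, 7.376)
t=0.300: state=(7.792, 10.842, 10.983)
t=0.400: state=(10.134, 11.117, 17.836)
next step: t=0.405: state=(10.178, 10.961, 18.167) — z has crossed 18.03
linear interpolation between t=0.400 (17.83552) and t=0.405 (18.16711) → t≈0.403

t = 0.403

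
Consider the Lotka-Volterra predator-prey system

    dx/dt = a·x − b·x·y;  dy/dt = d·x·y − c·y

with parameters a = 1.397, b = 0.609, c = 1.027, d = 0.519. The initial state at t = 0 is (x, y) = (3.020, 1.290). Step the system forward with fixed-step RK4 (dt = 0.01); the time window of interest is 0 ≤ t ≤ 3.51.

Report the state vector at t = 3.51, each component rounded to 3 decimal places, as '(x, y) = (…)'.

t=0.000: state=(3.020, 1.290)
step 1 (dt=0.01): k1=(1.846, 0.697), k2=(1.846, 0.705), k3=(1.846, 0.705), k4=(1.845, 0.713); state += dt/6·(k1+2k2+2k3+k4)
t=0.010: state=(3.038, 1.297)
t=0.020: state=(3.057, 1.304)
t=0.030: state=(3.075, 1.312)
continuing one RK4 step at a time; state shown every 20 steps (Δt=0.2):
t=0.200: state=(3.379, 1.465)
t=0.400: state=(3.684, 1.722)
t=0.600: state=(3.869, 2.078)
t=0.800: state=(3.867, 2.533)
t=1.000: state=(3.640, 3.051)
t=1.200: state=(3.218, 3.552)
t=1.400: state=(2.693, 3.932)
t=1.600: state=(2.176, 4.121)
t=1.800: state=(1.740, 4.108)
t=2.000: state=(1.408, 3.936)
t=2.200: state=(1.171, 3.661)
t=2.400: state=(1.011, 3.337)
t=2.600: state=(0.909, 3.001)
t=2.800: state=(0.851, 2.676)
t=3.000: state=(0.827, 2.377)
t=3.200: state=(0.833, 2.109)
t=3.400: state=(0.864, 1.875)
t=3.510: state=(0.892, 1.761)

(x, y) = (0.892, 1.761)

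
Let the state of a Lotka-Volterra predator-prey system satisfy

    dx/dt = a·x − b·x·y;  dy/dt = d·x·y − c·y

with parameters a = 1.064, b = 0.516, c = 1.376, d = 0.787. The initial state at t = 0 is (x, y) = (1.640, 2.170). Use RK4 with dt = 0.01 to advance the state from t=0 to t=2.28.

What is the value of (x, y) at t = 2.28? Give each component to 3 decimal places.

t=0.000: state=(1.640, 2.170)
step 1 (dt=0.01): k1=(-0.091, -0.185), k2=(-0.091, -0.186), k3=(-0.091, -0.186), k4=(-0.090, -0.187); state += dt/6·(k1+2k2+2k3+k4)
t=0.010: state=(1.639, 2.168)
t=0.020: state=(1.638, 2.166)
t=0.030: state=(1.637, 2.164)
continuing one RK4 step at a time; state shown every 10 steps (Δt=0.1):
t=0.100: state=(1.632, 2.151)
t=0.200: state=(1.625, 2.131)
t=0.300: state=(1.620, 2.110)
t=0.400: state=(1.617, 2.088)
t=0.500: state=(1.616, 2.067)
t=0.600: state=(1.616, 2.045)
t=0.700: state=(1.619, 2.024)
t=0.800: state=(1.623, 2.004)
t=0.900: state=(1.628, 1.985)
t=1.000: state=(1.636, 1.966)
t=1.100: state=(1.644, 1.950)
t=1.200: state=(1.655, 1.935)
t=1.300: state=(1.666, 1.921)
t=1.400: state=(1.679, 1.910)
t=1.500: state=(1.693, 1.900)
t=1.600: state=(1.707, 1.893)
t=1.700: state=(1.722, 1.888)
t=1.800: state=(1.738, 1.885)
t=1.900: state=(1.754, 1.885)
t=2.000: state=(1.770, 1.887)
t=2.100: state=(1.786, 1.891)
t=2.200: state=(1.801, 1.898)
t=2.280: state=(1.813, 1.905)

(x, y) = (1.813, 1.905)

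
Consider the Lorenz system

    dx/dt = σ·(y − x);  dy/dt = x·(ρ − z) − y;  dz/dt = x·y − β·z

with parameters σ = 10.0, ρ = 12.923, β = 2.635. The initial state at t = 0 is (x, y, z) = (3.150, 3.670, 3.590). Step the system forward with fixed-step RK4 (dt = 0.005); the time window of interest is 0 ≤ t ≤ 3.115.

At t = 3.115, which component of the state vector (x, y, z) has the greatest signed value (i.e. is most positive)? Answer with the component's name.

t=0.000: state=(3.150, 3.670, 3.590)
step 1 (dt=0.005): k1=(5.200, 25.729, 2.101), k2=(5.713, 25.769, 2.338), k3=(5.701, 25.779, 2.342), k4=(6.204, 25.829, 2.584); state += dt/6·(k1+2k2+2k3+k4)
t=0.005: state=(3.179, 3.799, 3.602)
t=0.010: state=(3.212, 3.928, 3.616)
t=0.015: state=(3.250, 4.059, 3.633)
continuing one RK4 step at a time; state shown every 40 steps (Δt=0.2):
t=0.200: state=(6.940, 9.662, 7.581)
t=0.400: state=(8.878, 6.832, 17.668)
t=0.600: state=(3.446, 1.582, 13.636)
t=0.800: state=(1.994, 2.078, 8.659)
t=1.000: state=(3.167, 4.265, 6.335)
t=1.200: state=(6.441, 8.420, 8.737)
t=1.400: state=(8.162, 7.137, 15.757)
t=1.600: state=(4.476, 2.890, 13.732)
t=1.800: state=(3.112, 3.200, 9.631)
t=2.000: state=(4.367, 5.481, 8.148)
t=2.200: state=(6.974, 8.072, 11.267)
t=2.400: state=(6.887, 5.703, 14.854)
t=2.600: state=(4.420, 3.607, 12.449)
t=2.800: state=(4.042, 4.405, 9.773)
t=3.000: state=(5.519, 6.501, 9.869)
t=3.115: state=(6.565, 7.287, 11.525)
compare at T: x=6.565, y=7.287, z=11.525

largest component: z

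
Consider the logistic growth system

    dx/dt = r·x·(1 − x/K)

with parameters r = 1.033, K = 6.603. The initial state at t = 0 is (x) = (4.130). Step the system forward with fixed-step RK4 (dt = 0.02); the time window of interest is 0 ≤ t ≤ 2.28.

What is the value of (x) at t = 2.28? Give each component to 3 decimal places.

(x) = (6.248)

t=0.000: state=(4.130)
step 1 (dt=0.02): k1=(1.598), k2=(1.594), k3=(1.594), k4=(1.589); state += dt/6·(k1+2k2+2k3+k4)
t=0.020: state=(4.162)
t=0.040: state=(4.194)
t=0.060: state=(4.225)
continuing one RK4 step at a time; state shown every 5 steps (Δt=0.1):
t=0.100: state=(4.288)
t=0.200: state=(4.440)
t=0.300: state=(4.588)
t=0.400: state=(4.730)
t=0.500: state=(4.865)
t=0.600: state=(4.994)
t=0.700: state=(5.116)
t=0.800: state=(5.232)
t=0.900: state=(5.341)
t=1.000: state=(5.443)
t=1.100: state=(5.538)
t=1.200: state=(5.627)
t=1.300: state=(5.710)
t=1.400: state=(5.787)
t=1.500: state=(5.858)
t=1.600: state=(5.924)
t=1.700: state=(5.984)
t=1.800: state=(6.040)
t=1.900: state=(6.091)
t=2.000: state=(6.137)
t=2.100: state=(6.180)
t=2.200: state=(6.219)
t=2.280: state=(6.248)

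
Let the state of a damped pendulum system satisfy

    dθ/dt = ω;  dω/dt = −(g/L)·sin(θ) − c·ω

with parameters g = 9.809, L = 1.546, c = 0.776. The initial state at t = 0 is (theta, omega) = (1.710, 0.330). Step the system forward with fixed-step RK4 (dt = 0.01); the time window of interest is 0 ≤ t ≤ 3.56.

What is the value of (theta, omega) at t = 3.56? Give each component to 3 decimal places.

t=0.000: state=(1.710, 0.330)
step 1 (dt=0.01): k1=(0.330, -6.539), k2=(0.297, -6.513), k3=(0.297, -6.513), k4=(0.265, -6.486); state += dt/6·(k1+2k2+2k3+k4)
t=0.010: state=(1.713, 0.265)
t=0.020: state=(1.715, 0.200)
t=0.030: state=(1.717, 0.136)
continuing one RK4 step at a time; state shown every 20 steps (Δt=0.2):
t=0.200: state=(1.652, -0.883)
t=0.400: state=(1.368, -1.926)
t=0.600: state=(0.898, -2.707)
t=0.800: state=(0.319, -2.978)
t=1.000: state=(-0.247, -2.575)
t=1.200: state=(-0.677, -1.664)
t=1.400: state=(-0.901, -0.575)
t=1.600: state=(-0.911, 0.445)
t=1.800: state=(-0.737, 1.252)
t=2.000: state=(-0.433, 1.722)
t=2.200: state=(-0.077, 1.765)
t=2.400: state=(0.245, 1.401)
t=2.600: state=(0.466, 0.777)
t=2.800: state=(0.551, 0.080)
t=3.000: state=(0.504, -0.533)
t=3.200: state=(0.351, -0.949)
t=3.400: state=(0.142, -1.098)
t=3.560: state=(-0.030, -1.021)

(theta, omega) = (-0.030, -1.021)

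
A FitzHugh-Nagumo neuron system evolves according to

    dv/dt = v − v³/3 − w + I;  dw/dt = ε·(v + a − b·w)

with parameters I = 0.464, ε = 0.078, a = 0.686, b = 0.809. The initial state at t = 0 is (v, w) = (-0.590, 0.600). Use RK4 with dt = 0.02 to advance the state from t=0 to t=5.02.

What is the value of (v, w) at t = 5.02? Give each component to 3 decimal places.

t=0.000: state=(-0.590, 0.600)
step 1 (dt=0.02): k1=(-0.658, -0.030), k2=(-0.661, -0.031), k3=(-0.662, -0.031), k4=(-0.665, -0.031); state += dt/6·(k1+2k2+2k3+k4)
t=0.020: state=(-0.603, 0.599)
t=0.040: state=(-0.617, 0.599)
t=0.060: state=(-0.630, 0.598)
continuing one RK4 step at a time; state shown every 10 steps (Δt=0.2):
t=0.200: state=(-0.729, 0.593)
t=0.400: state=(-0.880, 0.584)
t=0.600: state=(-1.035, 0.572)
t=0.800: state=(-1.186, 0.558)
t=1.000: state=(-1.322, 0.543)
t=1.200: state=(-1.436, 0.525)
t=1.400: state=(-1.525, 0.506)
t=1.600: state=(-1.591, 0.486)
t=1.800: state=(-1.635, 0.466)
t=2.000: state=(-1.664, 0.445)
t=2.200: state=(-1.680, 0.424)
t=2.400: state=(-1.688, 0.403)
t=2.600: state=(-1.690, 0.383)
t=2.800: state=(-1.688, 0.362)
t=3.000: state=(-1.684, 0.342)
t=3.200: state=(-1.677, 0.322)
t=3.400: state=(-1.669, 0.303)
t=3.600: state=(-1.660, 0.284)
t=3.800: state=(-1.651, 0.265)
t=4.000: state=(-1.641, 0.247)
t=4.200: state=(-1.631, 0.229)
t=4.400: state=(-1.621, 0.212)
t=4.600: state=(-1.611, 0.195)
t=4.800: state=(-1.601, 0.178)
t=5.000: state=(-1.590, 0.162)
t=5.020: state=(-1.589, 0.160)

(v, w) = (-1.589, 0.160)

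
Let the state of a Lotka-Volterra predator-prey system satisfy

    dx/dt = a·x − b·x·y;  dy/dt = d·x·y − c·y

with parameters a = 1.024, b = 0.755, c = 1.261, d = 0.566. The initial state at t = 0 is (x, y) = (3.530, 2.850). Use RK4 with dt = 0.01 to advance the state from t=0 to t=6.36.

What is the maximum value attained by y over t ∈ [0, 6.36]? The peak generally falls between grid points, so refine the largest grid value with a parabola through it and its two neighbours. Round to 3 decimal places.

t=0.000: state=(3.530, 2.850)
step 1 (dt=0.01): k1=(-3.981, 2.100), k2=(-3.986, 2.076), k3=(-3.986, 2.076), k4=(-3.991, 2.051); state += dt/6·(k1+2k2+2k3+k4)
t=0.010: state=(3.490, 2.871)
t=0.020: state=(3.450, 2.891)
t=0.030: state=(3.410, 2.911)
continuing one RK4 step at a time; state shown every 25 steps (Δt=0.25):
t=0.250: state=(2.562, 3.196)
t=0.500: state=(1.806, 3.165)
t=0.750: state=(1.316, 2.872)
t=1.000: state=(1.026, 2.468)
t=1.250: state=(0.865, 2.056)
t=1.500: state=(0.786, 1.685)
t=1.750: state=(0.761, 1.371)
t=2.000: state=(0.778, 1.115)
t=2.250: state=(0.831, 0.911)
t=2.500: state=(0.918, 0.752)
t=2.750: state=(1.042, 0.630)
t=3.000: state=(1.206, 0.539)
t=3.250: state=(1.416, 0.473)
t=3.500: state=(1.681, 0.429)
t=3.750: state=(2.007, 0.406)
t=4.000: state=(2.403, 0.404)
t=4.250: state=(2.870, 0.428)
t=4.500: state=(3.403, 0.487)
t=4.750: state=(3.973, 0.598)
t=5.000: state=(4.507, 0.796)
t=5.250: state=(4.866, 1.131)
t=5.500: state=(4.849, 1.650)
t=5.750: state=(4.313, 2.316)
t=6.000: state=(3.388, 2.922)
t=6.250: state=(2.438, 3.213)
t=6.360: state=(2.088, 3.219)
largest grid value and its neighbours: y(0.340)=3.22493, y(0.350)=3.22519, y(0.360)=3.22488
parabola through these three points peaks at t≈0.350 with y≈3.22519

max y = 3.225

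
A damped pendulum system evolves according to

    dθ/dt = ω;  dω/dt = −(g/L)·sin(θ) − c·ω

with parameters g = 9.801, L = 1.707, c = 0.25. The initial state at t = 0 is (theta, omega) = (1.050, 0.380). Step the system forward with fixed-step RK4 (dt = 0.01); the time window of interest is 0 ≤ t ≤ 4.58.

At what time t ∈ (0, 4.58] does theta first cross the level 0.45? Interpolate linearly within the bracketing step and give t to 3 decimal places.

t=0.000: state=(1.050, 0.380)
step 1 (dt=0.01): k1=(0.380, -5.075), k2=(0.355, -5.075), k3=(0.355, -5.074), k4=(0.329, -5.073); state += dt/6·(k1+2k2+2k3+k4)
t=0.010: state=(1.054, 0.329)
t=0.020: state=(1.057, 0.279)
t=0.030: state=(1.059, 0.228)
continuing one RK4 step at a time; state shown every 20 steps (Δt=0.2):
t=0.200: state=(1.026, -0.612)
t=0.400: state=(0.813, -1.481)
t=0.600: state=(0.452, -2.075)
next step: t=0.610: state=(0.431, -2.094) — theta has crossed 0.45
linear interpolation between t=0.600 (0.45159) and t=0.610 (0.43075) → t≈0.601

t = 0.601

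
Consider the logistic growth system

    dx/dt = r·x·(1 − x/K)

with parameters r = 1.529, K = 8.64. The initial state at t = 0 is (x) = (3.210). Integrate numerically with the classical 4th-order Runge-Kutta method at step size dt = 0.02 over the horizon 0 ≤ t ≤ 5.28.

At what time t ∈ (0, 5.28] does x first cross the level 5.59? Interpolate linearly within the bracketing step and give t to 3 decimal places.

t=0.000: state=(3.210)
step 1 (dt=0.02): k1=(3.085), k2=(3.097), k3=(3.097), k4=(3.108); state += dt/6·(k1+2k2+2k3+k4)
t=0.020: state=(3.272)
t=0.040: state=(3.334)
t=0.060: state=(3.397)
continuing one RK4 step at a time; state shown every 10 steps (Δt=0.2):
t=0.200: state=(3.847)
t=0.400: state=(4.505)
t=0.600: state=(5.155)
t=0.740: state=(5.590)
next step: t=0.760: state=(5.650) — x has crossed 5.59
linear interpolation between t=0.740 (5.58991) and t=0.760 (5.64998) → t≈0.740

t = 0.740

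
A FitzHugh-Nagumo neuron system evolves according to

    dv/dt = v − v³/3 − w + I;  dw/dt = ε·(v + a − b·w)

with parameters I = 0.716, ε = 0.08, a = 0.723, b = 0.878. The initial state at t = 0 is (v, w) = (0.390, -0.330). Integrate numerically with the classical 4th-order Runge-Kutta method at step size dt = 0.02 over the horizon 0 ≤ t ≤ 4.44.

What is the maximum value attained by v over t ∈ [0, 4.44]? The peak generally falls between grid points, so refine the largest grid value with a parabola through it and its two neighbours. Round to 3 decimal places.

t=0.000: state=(0.390, -0.330)
step 1 (dt=0.02): k1=(1.416, 0.112), k2=(1.427, 0.113), k3=(1.427, 0.113), k4=(1.438, 0.114); state += dt/6·(k1+2k2+2k3+k4)
t=0.020: state=(0.419, -0.328)
t=0.040: state=(0.448, -0.325)
t=0.060: state=(0.477, -0.323)
continuing one RK4 step at a time; state shown every 10 steps (Δt=0.2):
t=0.200: state=(0.693, -0.305)
t=0.400: state=(1.023, -0.276)
t=0.600: state=(1.342, -0.242)
t=0.800: state=(1.607, -0.203)
t=1.000: state=(1.796, -0.162)
t=1.200: state=(1.910, -0.119)
t=1.400: state=(1.971, -0.075)
t=1.600: state=(1.999, -0.031)
t=1.800: state=(2.008, 0.013)
t=2.000: state=(2.006, 0.056)
t=2.200: state=(1.999, 0.099)
t=2.400: state=(1.988, 0.141)
t=2.600: state=(1.976, 0.182)
t=2.800: state=(1.964, 0.222)
t=3.000: state=(1.950, 0.261)
t=3.200: state=(1.937, 0.300)
t=3.400: state=(1.923, 0.338)
t=3.600: state=(1.909, 0.375)
t=3.800: state=(1.895, 0.412)
t=4.000: state=(1.881, 0.448)
t=4.200: state=(1.867, 0.483)
t=4.400: state=(1.853, 0.517)
t=4.440: state=(1.851, 0.524)
largest grid value and its neighbours: v(1.840)=2.00828, v(1.860)=2.00828, v(1.880)=2.00820
parabola through these three points peaks at t≈1.851 with v≈2.00829

max v = 2.008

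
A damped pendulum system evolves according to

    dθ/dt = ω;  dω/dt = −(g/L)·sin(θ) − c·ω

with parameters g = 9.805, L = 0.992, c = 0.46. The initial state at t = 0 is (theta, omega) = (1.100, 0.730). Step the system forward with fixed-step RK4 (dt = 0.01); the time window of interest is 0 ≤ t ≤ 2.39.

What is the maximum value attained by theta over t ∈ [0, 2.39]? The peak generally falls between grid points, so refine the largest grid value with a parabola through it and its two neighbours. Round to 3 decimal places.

max theta = 1.129

t=0.000: state=(1.100, 0.730)
step 1 (dt=0.01): k1=(0.730, -9.145), k2=(0.684, -9.140), k3=(0.684, -9.139), k4=(0.639, -9.133); state += dt/6·(k1+2k2+2k3+k4)
t=0.010: state=(1.107, 0.639)
t=0.020: state=(1.113, 0.547)
t=0.030: state=(1.118, 0.456)
continuing one RK4 step at a time; state shown every 10 steps (Δt=0.1):
t=0.100: state=(1.128, -0.173)
t=0.200: state=(1.067, -1.028)
t=0.300: state=(0.925, -1.795)
t=0.400: state=(0.713, -2.421)
t=0.500: state=(0.448, -2.842)
t=0.600: state=(0.153, -2.999)
t=0.700: state=(-0.143, -2.868)
t=0.800: state=(-0.412, -2.471)
t=0.900: state=(-0.630, -1.875)
t=1.000: state=(-0.783, -1.160)
t=1.100: state=(-0.861, -0.396)
t=1.200: state=(-0.862, 0.358)
t=1.300: state=(-0.791, 1.056)
t=1.400: state=(-0.654, 1.650)
t=1.500: state=(-0.466, 2.091)
t=1.600: state=(-0.243, 2.333)
t=1.700: state=(-0.007, 2.347)
t=1.800: state=(0.219, 2.137)
t=1.900: state=(0.414, 1.737)
t=2.000: state=(0.562, 1.202)
t=2.100: state=(0.652, 0.593)
t=2.200: state=(0.680, -0.035)
t=2.300: state=(0.646, -0.631)
t=2.390: state=(0.567, -1.105)
largest grid value and its neighbours: theta(0.070)=1.12879, theta(0.080)=1.12929, theta(0.090)=1.12889
parabola through these three points peaks at t≈0.081 with theta≈1.12929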